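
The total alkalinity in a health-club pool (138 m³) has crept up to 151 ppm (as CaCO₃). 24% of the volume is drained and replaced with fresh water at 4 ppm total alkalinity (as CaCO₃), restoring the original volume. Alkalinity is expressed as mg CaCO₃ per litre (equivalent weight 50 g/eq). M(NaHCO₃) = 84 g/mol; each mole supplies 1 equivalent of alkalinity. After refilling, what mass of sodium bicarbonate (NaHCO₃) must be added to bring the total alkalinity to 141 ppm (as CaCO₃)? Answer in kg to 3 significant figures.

5.86 kg

Volume: 138 m³ = 138,000 L.
After draining 24% and refilling: 151 × 0.76 + 4 × 0.24 = 115.72 ppm.
Deficit to target: 141 − 115.72 = 25.28 mg/L.
As CaCO₃: 25.28 mg/L × 138,000 L = 3489 g; ÷ 50 g/eq ÷ 1 = 69.77 mol NaHCO₃.
Mass: 69.77 × 84 = 5861 g.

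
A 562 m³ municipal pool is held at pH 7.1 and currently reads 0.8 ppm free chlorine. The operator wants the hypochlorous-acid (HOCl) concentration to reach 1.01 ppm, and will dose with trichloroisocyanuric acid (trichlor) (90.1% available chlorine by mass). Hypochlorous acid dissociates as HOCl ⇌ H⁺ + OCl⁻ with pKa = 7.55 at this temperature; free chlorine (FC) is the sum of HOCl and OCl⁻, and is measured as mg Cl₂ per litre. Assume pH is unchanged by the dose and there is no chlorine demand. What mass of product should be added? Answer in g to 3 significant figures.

355 g

Volume: 562 m³ = 562,000 L.
[OCl⁻]/[HOCl] = 10^(pH − pKa) = 10^(7.1 − 7.55) = 0.3548; fraction as HOCl = 1/(1 + 0.3548) = 0.7381.
Free chlorine required for 1.01 ppm HOCl: 1.01 / 0.7381 = 1.368 ppm.
FC to add: 1.368 − 0.8 = 0.5684 mg/L as Cl₂.
Cl₂ equivalent: 0.5684 mg/L × 562,000 L = 319.4 g.
Product at 90.1% available Cl: 319.4 / 0.901 = 354.5 g.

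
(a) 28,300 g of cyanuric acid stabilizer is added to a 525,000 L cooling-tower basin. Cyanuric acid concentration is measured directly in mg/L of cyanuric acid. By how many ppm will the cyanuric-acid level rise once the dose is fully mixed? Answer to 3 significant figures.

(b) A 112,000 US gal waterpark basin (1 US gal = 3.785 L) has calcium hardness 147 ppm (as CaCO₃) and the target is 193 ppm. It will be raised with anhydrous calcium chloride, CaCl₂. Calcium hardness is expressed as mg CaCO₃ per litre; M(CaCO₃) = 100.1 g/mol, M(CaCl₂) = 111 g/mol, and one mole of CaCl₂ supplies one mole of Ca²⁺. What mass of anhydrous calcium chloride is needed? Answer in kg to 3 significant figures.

(a) Rise: 28,300 g / 525,000 L × 1000 = 53.9 mg/L.

(b) Volume: 112,000 US gal × 3.785 L/gal = 423,920 L.
(b) Hardness to add: (193 − 147) = 46 mg/L as CaCO₃ × 423,920 L = 19,500 g as CaCO₃.
(b) Moles of Ca²⁺ (1 mol Ca²⁺ ≡ 1 mol CaCO₃): 19,500 / 100.1 g/mol = 194.8 mol.
(b) Mass of CaCl₂: 194.8 × 111 = 21,620 g.

(a) 53.9 ppm; (b) 21.6 kg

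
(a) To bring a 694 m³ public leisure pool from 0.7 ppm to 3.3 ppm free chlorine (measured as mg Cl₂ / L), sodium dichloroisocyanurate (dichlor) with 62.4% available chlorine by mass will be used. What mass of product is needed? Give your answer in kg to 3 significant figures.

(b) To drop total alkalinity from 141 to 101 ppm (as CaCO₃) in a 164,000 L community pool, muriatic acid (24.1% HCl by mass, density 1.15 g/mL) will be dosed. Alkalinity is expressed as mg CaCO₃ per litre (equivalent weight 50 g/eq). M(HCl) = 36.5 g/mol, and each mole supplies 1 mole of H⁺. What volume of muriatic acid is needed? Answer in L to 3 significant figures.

(a) Volume: 694 m³ = 694,000 L.
(a) Chlorine deficit: 3.3 − 0.7 = 2.6 ppm = 2.6 mg/L as Cl₂.
(a) Cl₂ equivalent needed: 2.6 mg/L × 694,000 L = 1,804,000 mg = 1804 g.
(a) Product at 62.4% available chlorine: 1804 / 0.624 = 2892 g.

(b) Alkalinity to neutralize: (141 − 101) = 40 mg/L as CaCO₃ × 164,000 L = 6560 g as CaCO₃.
(b) Equivalents of H⁺ required: 6560 ÷ 50 g/eq = 131.2 eq = 131.2 mol HCl.
(b) Mass of HCl: 131.2 × 36.5 = 4789 g.
(b) Mass of 24.1% solution: 4789 / 0.241 = 19,870 g.
(b) Volume: 19,870 g ÷ 1.15 g/mL = 17,280 mL.

(a) 2.89 kg; (b) 17.3 L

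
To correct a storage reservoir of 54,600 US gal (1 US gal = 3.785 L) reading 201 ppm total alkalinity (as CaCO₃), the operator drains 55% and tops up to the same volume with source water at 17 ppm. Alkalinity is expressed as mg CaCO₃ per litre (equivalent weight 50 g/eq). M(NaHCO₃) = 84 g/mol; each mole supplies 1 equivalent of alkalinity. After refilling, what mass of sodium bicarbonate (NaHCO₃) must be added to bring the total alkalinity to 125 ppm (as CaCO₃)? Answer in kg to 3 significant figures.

8.75 kg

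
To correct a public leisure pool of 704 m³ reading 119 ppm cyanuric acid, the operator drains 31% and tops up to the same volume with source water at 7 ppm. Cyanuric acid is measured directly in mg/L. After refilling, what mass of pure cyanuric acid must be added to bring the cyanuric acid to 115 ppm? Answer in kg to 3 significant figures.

21.6 kg

Volume: 704 m³ = 704,000 L.
After draining 31% and refilling: 119 × 0.69 + 7 × 0.31 = 84.28 ppm.
Deficit to target: 115 − 84.28 = 30.72 mg/L.
Mass: 30.72 mg/L × 704,000 L = 21,630 g cyanuric acid.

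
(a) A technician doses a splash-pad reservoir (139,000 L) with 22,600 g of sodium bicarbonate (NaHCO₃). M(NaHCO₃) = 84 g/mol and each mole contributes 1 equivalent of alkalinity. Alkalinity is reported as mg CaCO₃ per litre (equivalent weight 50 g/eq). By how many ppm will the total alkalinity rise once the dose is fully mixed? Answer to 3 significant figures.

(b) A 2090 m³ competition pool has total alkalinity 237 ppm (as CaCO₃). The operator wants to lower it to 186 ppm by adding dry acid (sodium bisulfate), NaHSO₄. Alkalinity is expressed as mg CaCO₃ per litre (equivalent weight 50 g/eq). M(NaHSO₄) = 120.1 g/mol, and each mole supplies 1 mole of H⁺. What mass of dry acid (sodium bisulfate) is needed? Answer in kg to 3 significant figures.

(a) 96.8 ppm; (b) 256 kg

(a) Moles of NaHCO₃: 22,600 g ÷ 84 g/mol = 269 mol → 269 eq of alkalinity.
(a) As CaCO₃: 269 eq × 50 g/eq = 13,450 g.
(a) Rise: 13,450 g / 139,000 L × 1000 = 96.78 mg/L.

(b) Volume: 2090 m³ = 2,090,000 L.
(b) Alkalinity to neutralize: (237 − 186) = 51 mg/L as CaCO₃ × 2,090,000 L = 106,600 g as CaCO₃.
(b) Equivalents of H⁺ required: 106,600 ÷ 50 g/eq = 2132 eq = 2132 mol NaHSO₄.
(b) Mass of NaHSO₄: 2132 × 120.1 = 256,000 g.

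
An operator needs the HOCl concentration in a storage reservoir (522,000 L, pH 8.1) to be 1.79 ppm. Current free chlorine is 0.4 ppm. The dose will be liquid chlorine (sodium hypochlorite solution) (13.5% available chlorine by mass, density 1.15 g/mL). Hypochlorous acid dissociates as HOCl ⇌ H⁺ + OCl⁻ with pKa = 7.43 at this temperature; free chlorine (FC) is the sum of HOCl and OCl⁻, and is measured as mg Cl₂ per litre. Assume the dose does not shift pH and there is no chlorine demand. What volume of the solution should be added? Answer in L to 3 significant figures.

32.8 L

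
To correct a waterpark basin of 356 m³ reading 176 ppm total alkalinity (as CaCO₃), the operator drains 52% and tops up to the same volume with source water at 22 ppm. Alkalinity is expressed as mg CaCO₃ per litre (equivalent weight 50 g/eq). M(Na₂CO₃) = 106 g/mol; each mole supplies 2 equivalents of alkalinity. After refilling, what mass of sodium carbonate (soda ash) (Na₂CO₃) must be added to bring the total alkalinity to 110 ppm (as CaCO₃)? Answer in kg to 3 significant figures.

Volume: 356 m³ = 356,000 L.
After draining 52% and refilling: 176 × 0.48 + 22 × 0.52 = 95.92 ppm.
Deficit to target: 110 − 95.92 = 14.08 mg/L.
As CaCO₃: 14.08 mg/L × 356,000 L = 5012 g; ÷ 50 g/eq ÷ 2 = 50.12 mol Na₂CO₃.
Mass: 50.12 × 106 = 5313 g.

5.31 kg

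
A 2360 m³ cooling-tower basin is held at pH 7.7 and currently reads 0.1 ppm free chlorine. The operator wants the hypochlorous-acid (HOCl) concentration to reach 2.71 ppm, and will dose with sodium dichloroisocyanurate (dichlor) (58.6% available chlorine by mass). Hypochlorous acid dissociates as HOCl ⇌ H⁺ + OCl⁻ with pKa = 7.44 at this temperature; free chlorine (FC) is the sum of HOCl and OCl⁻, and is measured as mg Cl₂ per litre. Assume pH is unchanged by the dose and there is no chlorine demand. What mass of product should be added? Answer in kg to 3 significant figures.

30.4 kg

Volume: 2360 m³ = 2,360,000 L.
[OCl⁻]/[HOCl] = 10^(pH − pKa) = 10^(7.7 − 7.44) = 1.82; fraction as HOCl = 1/(1 + 1.82) = 0.3546.
Free chlorine required for 2.71 ppm HOCl: 2.71 / 0.3546 = 7.641 ppm.
FC to add: 7.641 − 0.1 = 7.541 mg/L as Cl₂.
Cl₂ equivalent: 7.541 mg/L × 2,360,000 L = 17,800 g.
Product at 58.6% available Cl: 17,800 / 0.586 = 30,370 g.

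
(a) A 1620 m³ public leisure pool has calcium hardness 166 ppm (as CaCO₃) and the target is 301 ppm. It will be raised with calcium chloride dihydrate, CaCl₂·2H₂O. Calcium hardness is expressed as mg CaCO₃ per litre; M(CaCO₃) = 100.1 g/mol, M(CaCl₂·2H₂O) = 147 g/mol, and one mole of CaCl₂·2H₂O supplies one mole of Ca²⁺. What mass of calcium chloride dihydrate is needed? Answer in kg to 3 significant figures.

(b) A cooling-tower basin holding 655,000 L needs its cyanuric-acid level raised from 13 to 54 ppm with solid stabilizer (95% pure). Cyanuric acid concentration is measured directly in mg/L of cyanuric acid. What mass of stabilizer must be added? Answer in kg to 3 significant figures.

(a) Volume: 1620 m³ = 1,620,000 L.
(a) Hardness to add: (301 − 166) = 135 mg/L as CaCO₃ × 1,620,000 L = 218,700 g as CaCO₃.
(a) Moles of Ca²⁺ (1 mol Ca²⁺ ≡ 1 mol CaCO₃): 218,700 / 100.1 g/mol = 2185 mol.
(a) Mass of CaCl₂·2H₂O: 2185 × 147 = 321,200 g.

(b) CYA to add: (54 − 13) = 41 mg/L × 655,000 L = 26,860 g cyanuric acid.
(b) At 95% purity: 26,860 / 0.95 = 28,270 g product.

(a) 321 kg; (b) 28.3 kg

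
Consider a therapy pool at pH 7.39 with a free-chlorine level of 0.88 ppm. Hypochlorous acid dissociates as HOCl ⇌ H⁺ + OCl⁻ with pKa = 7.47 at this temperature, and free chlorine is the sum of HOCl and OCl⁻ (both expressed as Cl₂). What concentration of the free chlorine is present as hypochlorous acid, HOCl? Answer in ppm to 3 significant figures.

[OCl⁻]/[HOCl] = 10^(pH − pKa) = 10^(7.39 − 7.47) = 10^-0.08 = 0.8318.
Fraction as HOCl = 1 / (1 + 0.8318) = 0.5459.
HOCl = 0.5459 × 0.88 ppm = 0.4804 ppm.

0.480 ppm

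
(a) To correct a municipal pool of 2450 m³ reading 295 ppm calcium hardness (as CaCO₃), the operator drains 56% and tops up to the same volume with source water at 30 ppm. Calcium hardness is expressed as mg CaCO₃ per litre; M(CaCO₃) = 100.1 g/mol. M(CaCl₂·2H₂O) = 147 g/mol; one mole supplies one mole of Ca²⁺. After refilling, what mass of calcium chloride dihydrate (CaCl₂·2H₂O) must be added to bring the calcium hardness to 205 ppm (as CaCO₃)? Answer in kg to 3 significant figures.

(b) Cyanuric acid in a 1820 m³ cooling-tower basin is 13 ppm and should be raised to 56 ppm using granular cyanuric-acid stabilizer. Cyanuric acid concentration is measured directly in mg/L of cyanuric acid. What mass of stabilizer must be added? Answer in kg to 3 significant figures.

(a) Volume: 2450 m³ = 2,450,000 L.
(a) After draining 56% and refilling: 295 × 0.44 + 30 × 0.56 = 146.6 ppm.
(a) Deficit to target: 205 − 146.6 = 58.4 mg/L.
(a) As CaCO₃: 58.4 mg/L × 2,450,000 L = 143,100 g; ÷ 100.1 = 1429 mol Ca²⁺.
(a) Mass: 1429 × 147 = 210,100 g.

(b) Volume: 1820 m³ = 1,820,000 L.
(b) CYA to add: (56 − 13) = 43 mg/L × 1,820,000 L = 78,260 g cyanuric acid.

(a) 210 kg; (b) 78.3 kg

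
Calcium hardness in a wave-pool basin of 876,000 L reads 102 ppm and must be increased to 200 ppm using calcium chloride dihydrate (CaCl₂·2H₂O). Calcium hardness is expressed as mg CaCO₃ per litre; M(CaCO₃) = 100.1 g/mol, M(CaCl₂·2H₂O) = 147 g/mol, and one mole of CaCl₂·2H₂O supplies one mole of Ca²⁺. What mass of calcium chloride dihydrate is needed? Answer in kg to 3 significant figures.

126 kg

Hardness to add: (200 − 102) = 98 mg/L as CaCO₃ × 876,000 L = 85,850 g as CaCO₃.
Moles of Ca²⁺ (1 mol Ca²⁺ ≡ 1 mol CaCO₃): 85,850 / 100.1 g/mol = 857.6 mol.
Mass of CaCl₂·2H₂O: 857.6 × 147 = 126,100 g.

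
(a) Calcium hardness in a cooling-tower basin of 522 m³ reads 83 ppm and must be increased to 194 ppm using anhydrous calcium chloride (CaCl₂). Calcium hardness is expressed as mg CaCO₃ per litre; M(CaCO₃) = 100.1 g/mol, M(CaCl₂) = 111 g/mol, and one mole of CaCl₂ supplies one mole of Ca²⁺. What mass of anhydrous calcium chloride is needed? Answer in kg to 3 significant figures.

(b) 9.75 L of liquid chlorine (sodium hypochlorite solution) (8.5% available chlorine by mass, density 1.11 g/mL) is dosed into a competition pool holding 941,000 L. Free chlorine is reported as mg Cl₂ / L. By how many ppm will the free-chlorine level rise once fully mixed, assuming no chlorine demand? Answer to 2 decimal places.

(a) 64.3 kg; (b) 0.98 ppm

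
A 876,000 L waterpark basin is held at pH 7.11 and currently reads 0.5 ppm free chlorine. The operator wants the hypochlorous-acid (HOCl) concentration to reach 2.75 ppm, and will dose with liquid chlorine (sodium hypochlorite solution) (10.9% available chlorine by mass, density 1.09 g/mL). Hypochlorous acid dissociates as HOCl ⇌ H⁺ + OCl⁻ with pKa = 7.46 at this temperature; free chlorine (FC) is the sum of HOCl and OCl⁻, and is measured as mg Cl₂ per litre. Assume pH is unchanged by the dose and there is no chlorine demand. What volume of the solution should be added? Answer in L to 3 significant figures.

25.6 L

[OCl⁻]/[HOCl] = 10^(pH − pKa) = 10^(7.11 − 7.46) = 0.4467; fraction as HOCl = 1/(1 + 0.4467) = 0.6912.
Free chlorine required for 2.75 ppm HOCl: 2.75 / 0.6912 = 3.978 ppm.
FC to add: 3.978 − 0.5 = 3.478 mg/L as Cl₂.
Cl₂ equivalent: 3.478 mg/L × 876,000 L = 3047 g.
Product at 10.9% available Cl: 3047 / 0.109 = 27,950 g.
Volume: 27,950 g ÷ 1.09 g/mL = 25,650 mL.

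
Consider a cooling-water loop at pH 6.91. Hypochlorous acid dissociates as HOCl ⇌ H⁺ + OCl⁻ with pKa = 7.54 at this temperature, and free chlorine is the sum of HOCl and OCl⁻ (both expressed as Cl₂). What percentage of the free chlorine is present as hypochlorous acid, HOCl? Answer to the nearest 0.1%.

81.0%

[OCl⁻]/[HOCl] = 10^(pH − pKa) = 10^(6.91 − 7.54) = 10^-0.63 = 0.2344.
Fraction as HOCl = 1 / (1 + 0.2344) = 0.8101.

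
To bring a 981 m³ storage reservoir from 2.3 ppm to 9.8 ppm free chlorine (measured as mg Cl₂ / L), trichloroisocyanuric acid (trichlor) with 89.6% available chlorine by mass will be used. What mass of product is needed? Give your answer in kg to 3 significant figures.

8.21 kg

Volume: 981 m³ = 981,000 L.
Chlorine deficit: 9.8 − 2.3 = 7.5 ppm = 7.5 mg/L as Cl₂.
Cl₂ equivalent needed: 7.5 mg/L × 981,000 L = 7,358,000 mg = 7358 g.
Product at 89.6% available chlorine: 7358 / 0.896 = 8211 g.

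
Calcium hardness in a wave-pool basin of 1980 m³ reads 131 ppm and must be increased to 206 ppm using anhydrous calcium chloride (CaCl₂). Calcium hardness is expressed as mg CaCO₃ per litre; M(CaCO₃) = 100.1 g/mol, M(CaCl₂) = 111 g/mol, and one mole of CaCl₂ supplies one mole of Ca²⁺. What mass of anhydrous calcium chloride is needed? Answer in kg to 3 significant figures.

165 kg

Volume: 1980 m³ = 1,980,000 L.
Hardness to add: (206 − 131) = 75 mg/L as CaCO₃ × 1,980,000 L = 148,500 g as CaCO₃.
Moles of Ca²⁺ (1 mol Ca²⁺ ≡ 1 mol CaCO₃): 148,500 / 100.1 g/mol = 1484 mol.
Mass of CaCl₂: 1484 × 111 = 164,700 g.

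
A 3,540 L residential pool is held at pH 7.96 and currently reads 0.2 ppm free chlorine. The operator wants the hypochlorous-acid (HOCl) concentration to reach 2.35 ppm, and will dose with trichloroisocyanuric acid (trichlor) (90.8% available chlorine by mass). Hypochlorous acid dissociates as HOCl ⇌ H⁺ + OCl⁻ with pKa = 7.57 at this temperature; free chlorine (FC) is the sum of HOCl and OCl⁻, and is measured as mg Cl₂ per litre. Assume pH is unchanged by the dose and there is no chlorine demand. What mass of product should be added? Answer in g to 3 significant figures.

[OCl⁻]/[HOCl] = 10^(pH − pKa) = 10^(7.96 − 7.57) = 2.455; fraction as HOCl = 1/(1 + 2.455) = 0.2895.
Free chlorine required for 2.35 ppm HOCl: 2.35 / 0.2895 = 8.119 ppm.
FC to add: 8.119 − 0.2 = 7.919 mg/L as Cl₂.
Cl₂ equivalent: 7.919 mg/L × 3,540 L = 28.03 g.
Product at 90.8% available Cl: 28.03 / 0.908 = 30.87 g.

30.9 g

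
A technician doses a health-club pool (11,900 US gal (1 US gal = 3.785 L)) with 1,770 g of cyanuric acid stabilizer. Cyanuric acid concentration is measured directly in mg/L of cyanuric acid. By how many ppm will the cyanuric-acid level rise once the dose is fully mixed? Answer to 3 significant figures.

Volume: 11,900 US gal × 3.785 L/gal = 45,042 L.
Rise: 1,770 g / 45,042 L × 1000 = 39.3 mg/L.

39.3 ppm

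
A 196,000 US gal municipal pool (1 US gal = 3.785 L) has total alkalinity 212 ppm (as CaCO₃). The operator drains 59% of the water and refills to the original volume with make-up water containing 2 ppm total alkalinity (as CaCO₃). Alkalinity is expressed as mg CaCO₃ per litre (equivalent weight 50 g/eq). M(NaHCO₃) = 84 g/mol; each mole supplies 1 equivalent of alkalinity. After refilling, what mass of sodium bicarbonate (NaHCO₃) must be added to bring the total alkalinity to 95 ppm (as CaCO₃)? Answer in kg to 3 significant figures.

8.60 kg

Volume: 196,000 US gal × 3.785 L/gal = 741,860 L.
After draining 59% and refilling: 212 × 0.41 + 2 × 0.59 = 88.1 ppm.
Deficit to target: 95 − 88.1 = 6.9 mg/L.
As CaCO₃: 6.9 mg/L × 741,860 L = 5119 g; ÷ 50 g/eq ÷ 1 = 102.4 mol NaHCO₃.
Mass: 102.4 × 84 = 8600 g.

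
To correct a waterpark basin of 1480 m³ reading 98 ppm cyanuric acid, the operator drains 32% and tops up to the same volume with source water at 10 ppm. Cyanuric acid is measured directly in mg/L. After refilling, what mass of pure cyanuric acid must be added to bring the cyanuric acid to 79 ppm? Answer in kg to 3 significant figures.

13.6 kg

Volume: 1480 m³ = 1,480,000 L.
After draining 32% and refilling: 98 × 0.68 + 10 × 0.32 = 69.84 ppm.
Deficit to target: 79 − 69.84 = 9.16 mg/L.
Mass: 9.16 mg/L × 1,480,000 L = 13,560 g cyanuric acid.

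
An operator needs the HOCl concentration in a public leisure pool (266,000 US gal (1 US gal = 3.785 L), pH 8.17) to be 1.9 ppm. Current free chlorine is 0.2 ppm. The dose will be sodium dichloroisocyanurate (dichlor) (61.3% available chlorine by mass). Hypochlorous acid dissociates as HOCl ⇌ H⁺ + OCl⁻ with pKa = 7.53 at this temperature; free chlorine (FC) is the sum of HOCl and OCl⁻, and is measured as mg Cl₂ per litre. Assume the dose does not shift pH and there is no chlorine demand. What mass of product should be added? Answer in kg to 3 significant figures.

16.4 kg

Volume: 266,000 US gal × 3.785 L/gal = 1,006,810 L.
[OCl⁻]/[HOCl] = 10^(pH − pKa) = 10^(8.17 − 7.53) = 4.365; fraction as HOCl = 1/(1 + 4.365) = 0.1864.
Free chlorine required for 1.9 ppm HOCl: 1.9 / 0.1864 = 10.19 ppm.
FC to add: 10.19 − 0.2 = 9.994 mg/L as Cl₂.
Cl₂ equivalent: 9.994 mg/L × 1,006,810 L = 10,060 g.
Product at 61.3% available Cl: 10,060 / 0.613 = 16,410 g.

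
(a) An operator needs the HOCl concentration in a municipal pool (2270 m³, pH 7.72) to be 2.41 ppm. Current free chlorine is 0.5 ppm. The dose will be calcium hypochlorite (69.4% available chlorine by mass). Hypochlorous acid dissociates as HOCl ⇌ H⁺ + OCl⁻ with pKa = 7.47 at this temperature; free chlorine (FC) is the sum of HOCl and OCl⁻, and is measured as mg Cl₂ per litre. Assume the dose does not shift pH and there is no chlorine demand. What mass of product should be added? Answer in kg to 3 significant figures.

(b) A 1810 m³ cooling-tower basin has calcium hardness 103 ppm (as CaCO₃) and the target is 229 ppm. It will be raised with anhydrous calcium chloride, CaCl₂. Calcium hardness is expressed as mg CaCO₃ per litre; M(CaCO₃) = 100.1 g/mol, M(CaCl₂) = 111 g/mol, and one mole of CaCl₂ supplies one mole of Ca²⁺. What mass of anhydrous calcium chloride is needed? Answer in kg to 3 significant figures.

(a) Volume: 2270 m³ = 2,270,000 L.
(a) [OCl⁻]/[HOCl] = 10^(pH − pKa) = 10^(7.72 − 7.47) = 1.778; fraction as HOCl = 1/(1 + 1.778) = 0.3599.
(a) Free chlorine required for 2.41 ppm HOCl: 2.41 / 0.3599 = 6.696 ppm.
(a) FC to add: 6.696 − 0.5 = 6.196 mg/L as Cl₂.
(a) Cl₂ equivalent: 6.196 mg/L × 2,270,000 L = 14,060 g.
(a) Product at 69.4% available Cl: 14,060 / 0.694 = 20,270 g.

(b) Volume: 1810 m³ = 1,810,000 L.
(b) Hardness to add: (229 − 103) = 126 mg/L as CaCO₃ × 1,810,000 L = 228,100 g as CaCO₃.
(b) Moles of Ca²⁺ (1 mol Ca²⁺ ≡ 1 mol CaCO₃): 228,100 / 100.1 g/mol = 2278 mol.
(b) Mass of CaCl₂: 2278 × 111 = 252,900 g.

(a) 20.3 kg; (b) 253 kg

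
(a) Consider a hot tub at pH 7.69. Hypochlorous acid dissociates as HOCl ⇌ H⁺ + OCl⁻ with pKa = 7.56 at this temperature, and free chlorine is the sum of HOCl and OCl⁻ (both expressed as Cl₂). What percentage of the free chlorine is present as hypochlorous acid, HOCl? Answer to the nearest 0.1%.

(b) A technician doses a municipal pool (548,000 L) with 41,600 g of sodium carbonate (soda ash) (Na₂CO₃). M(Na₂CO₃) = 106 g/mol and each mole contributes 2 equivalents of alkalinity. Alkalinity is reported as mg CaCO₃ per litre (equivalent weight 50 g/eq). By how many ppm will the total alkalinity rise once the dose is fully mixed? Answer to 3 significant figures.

(a) [OCl⁻]/[HOCl] = 10^(pH − pKa) = 10^(7.69 − 7.56) = 10^0.13 = 1.349.
(a) Fraction as HOCl = 1 / (1 + 1.349) = 0.4257.

(b) Moles of Na₂CO₃: 41,600 g ÷ 106 g/mol = 392.5 mol → 784.9 eq of alkalinity.
(b) As CaCO₃: 784.9 eq × 50 g/eq = 39,250 g.
(b) Rise: 39,250 g / 548,000 L × 1000 = 71.62 mg/L.

(a) 42.6%; (b) 71.6 ppm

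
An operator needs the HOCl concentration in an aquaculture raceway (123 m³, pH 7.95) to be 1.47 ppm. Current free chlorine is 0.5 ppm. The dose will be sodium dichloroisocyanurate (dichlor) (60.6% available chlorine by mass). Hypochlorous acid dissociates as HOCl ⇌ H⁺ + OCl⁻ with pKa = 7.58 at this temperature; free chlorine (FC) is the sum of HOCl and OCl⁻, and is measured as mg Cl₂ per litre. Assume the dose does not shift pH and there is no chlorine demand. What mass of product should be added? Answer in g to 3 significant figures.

896 g

Volume: 123 m³ = 123,000 L.
[OCl⁻]/[HOCl] = 10^(pH − pKa) = 10^(7.95 − 7.58) = 2.344; fraction as HOCl = 1/(1 + 2.344) = 0.299.
Free chlorine required for 1.47 ppm HOCl: 1.47 / 0.299 = 4.916 ppm.
FC to add: 4.916 − 0.5 = 4.416 mg/L as Cl₂.
Cl₂ equivalent: 4.416 mg/L × 123,000 L = 543.2 g.
Product at 60.6% available Cl: 543.2 / 0.606 = 896.3 g.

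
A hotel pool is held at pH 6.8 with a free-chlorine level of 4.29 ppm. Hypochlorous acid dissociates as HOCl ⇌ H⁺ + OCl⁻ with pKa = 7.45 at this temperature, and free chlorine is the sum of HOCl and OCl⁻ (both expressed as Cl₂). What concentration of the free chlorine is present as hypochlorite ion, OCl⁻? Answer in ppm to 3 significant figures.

[OCl⁻]/[HOCl] = 10^(pH − pKa) = 10^(6.8 − 7.45) = 10^-0.65 = 0.2239.
Fraction as HOCl = 1 / (1 + 0.2239) = 0.8171.
OCl⁻ = (1 − 0.8171) × 4.29 ppm = 0.7847 ppm.

0.785 ppm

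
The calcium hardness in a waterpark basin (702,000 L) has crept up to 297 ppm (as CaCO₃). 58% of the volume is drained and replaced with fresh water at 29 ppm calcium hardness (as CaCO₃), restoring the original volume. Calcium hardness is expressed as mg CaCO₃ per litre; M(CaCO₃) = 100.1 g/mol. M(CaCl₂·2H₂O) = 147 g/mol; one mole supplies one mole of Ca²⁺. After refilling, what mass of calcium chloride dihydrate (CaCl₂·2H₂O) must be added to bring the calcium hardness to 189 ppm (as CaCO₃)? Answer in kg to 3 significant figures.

48.9 kg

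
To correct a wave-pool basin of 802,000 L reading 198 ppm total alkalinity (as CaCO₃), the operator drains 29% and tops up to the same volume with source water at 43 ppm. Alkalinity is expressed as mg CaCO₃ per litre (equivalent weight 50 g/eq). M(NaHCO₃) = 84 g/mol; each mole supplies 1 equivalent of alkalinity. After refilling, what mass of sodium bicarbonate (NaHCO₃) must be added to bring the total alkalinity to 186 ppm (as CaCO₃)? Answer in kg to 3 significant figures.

44.4 kg

After draining 29% and refilling: 198 × 0.71 + 43 × 0.29 = 153.05 ppm.
Deficit to target: 186 − 153.05 = 32.95 mg/L.
As CaCO₃: 32.95 mg/L × 802,000 L = 26,430 g; ÷ 50 g/eq ÷ 1 = 528.5 mol NaHCO₃.
Mass: 528.5 × 84 = 44,400 g.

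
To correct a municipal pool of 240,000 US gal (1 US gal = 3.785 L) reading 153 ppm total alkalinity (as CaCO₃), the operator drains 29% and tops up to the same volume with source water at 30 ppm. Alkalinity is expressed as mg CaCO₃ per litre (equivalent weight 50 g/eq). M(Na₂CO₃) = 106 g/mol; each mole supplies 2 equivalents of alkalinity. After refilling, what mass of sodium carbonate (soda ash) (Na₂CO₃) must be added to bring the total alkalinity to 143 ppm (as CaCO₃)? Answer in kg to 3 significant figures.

Volume: 240,000 US gal × 3.785 L/gal = 908,400 L.
After draining 29% and refilling: 153 × 0.71 + 30 × 0.29 = 117.33 ppm.
Deficit to target: 143 − 117.33 = 25.67 mg/L.
As CaCO₃: 25.67 mg/L × 908,400 L = 23,320 g; ÷ 50 g/eq ÷ 2 = 233.2 mol Na₂CO₃.
Mass: 233.2 × 106 = 24,720 g.

24.7 kg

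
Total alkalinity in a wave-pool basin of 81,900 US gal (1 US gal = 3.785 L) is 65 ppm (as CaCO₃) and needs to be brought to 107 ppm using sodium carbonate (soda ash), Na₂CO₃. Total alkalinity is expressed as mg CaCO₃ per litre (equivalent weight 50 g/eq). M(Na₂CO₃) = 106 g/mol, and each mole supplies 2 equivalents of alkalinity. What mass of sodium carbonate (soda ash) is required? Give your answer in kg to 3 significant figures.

13.8 kg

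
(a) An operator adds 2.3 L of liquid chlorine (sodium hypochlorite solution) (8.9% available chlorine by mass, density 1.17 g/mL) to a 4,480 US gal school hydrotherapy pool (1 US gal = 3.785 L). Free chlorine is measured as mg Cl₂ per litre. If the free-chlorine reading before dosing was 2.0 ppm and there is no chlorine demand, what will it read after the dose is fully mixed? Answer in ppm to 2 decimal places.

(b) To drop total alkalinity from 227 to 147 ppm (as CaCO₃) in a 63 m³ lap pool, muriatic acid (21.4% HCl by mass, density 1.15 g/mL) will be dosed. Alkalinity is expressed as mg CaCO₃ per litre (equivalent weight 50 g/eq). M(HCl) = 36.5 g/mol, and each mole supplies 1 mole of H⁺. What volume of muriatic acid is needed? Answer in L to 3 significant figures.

(a) 16.12 ppm; (b) 15.0 L

(a) Volume: 4,480 US gal × 3.785 L/gal = 16,957 L.
(a) Mass of solution: 2.3 L × 1000 mL/L × 1.17 g/mL = 2691 g.
(a) Available chlorine delivered: 2691 g × 0.089 = 239.5 g as Cl₂.
(a) Concentration rise: 239.5 g / 16,957 L = 14.12 mg/L = 14.12 ppm.
(a) Final FC: 2.0 + 14.12 = 16.12 ppm.

(b) Volume: 63 m³ = 63,000 L.
(b) Alkalinity to neutralize: (227 − 147) = 80 mg/L as CaCO₃ × 63,000 L = 5040 g as CaCO₃.
(b) Equivalents of H⁺ required: 5040 ÷ 50 g/eq = 100.8 eq = 100.8 mol HCl.
(b) Mass of HCl: 100.8 × 36.5 = 3679 g.
(b) Mass of 21.4% solution: 3679 / 0.214 = 17,190 g.
(b) Volume: 17,190 g ÷ 1.15 g/mL = 14,950 mL.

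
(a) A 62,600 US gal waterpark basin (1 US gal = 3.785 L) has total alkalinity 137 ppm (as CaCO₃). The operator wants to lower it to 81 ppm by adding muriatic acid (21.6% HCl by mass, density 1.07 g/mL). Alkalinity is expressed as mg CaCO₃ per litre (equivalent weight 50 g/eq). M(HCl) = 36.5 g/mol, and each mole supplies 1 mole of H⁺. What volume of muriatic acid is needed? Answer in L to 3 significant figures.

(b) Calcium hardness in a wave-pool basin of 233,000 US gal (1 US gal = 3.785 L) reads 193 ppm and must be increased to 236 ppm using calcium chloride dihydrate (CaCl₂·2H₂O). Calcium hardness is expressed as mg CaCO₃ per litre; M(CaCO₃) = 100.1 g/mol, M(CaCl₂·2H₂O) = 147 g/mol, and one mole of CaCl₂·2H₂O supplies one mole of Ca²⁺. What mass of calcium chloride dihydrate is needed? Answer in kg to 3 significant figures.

(a) Volume: 62,600 US gal × 3.785 L/gal = 236,941 L.
(a) Alkalinity to neutralize: (137 − 81) = 56 mg/L as CaCO₃ × 236,941 L = 13,270 g as CaCO₃.
(a) Equivalents of H⁺ required: 13,270 ÷ 50 g/eq = 265.4 eq = 265.4 mol HCl.
(a) Mass of HCl: 265.4 × 36.5 = 9686 g.
(a) Mass of 21.6% solution: 9686 / 0.216 = 44,840 g.
(a) Volume: 44,840 g ÷ 1.07 g/mL = 41,910 mL.

(b) Volume: 233,000 US gal × 3.785 L/gal = 881,905 L.
(b) Hardness to add: (236 − 193) = 43 mg/L as CaCO₃ × 881,905 L = 37,920 g as CaCO₃.
(b) Moles of Ca²⁺ (1 mol Ca²⁺ ≡ 1 mol CaCO₃): 37,920 / 100.1 g/mol = 378.8 mol.
(b) Mass of CaCl₂·2H₂O: 378.8 × 147 = 55,690 g.

(a) 41.9 L; (b) 55.7 kg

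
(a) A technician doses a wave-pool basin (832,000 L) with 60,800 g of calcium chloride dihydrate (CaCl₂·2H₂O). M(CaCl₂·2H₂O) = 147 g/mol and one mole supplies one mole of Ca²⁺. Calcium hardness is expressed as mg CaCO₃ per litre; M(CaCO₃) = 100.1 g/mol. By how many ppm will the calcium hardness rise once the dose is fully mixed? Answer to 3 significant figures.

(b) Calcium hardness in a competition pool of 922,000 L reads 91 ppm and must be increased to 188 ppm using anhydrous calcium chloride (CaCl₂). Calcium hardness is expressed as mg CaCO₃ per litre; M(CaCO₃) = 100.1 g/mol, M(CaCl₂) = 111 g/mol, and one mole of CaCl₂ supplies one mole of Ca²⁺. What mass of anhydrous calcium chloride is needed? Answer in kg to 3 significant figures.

(a) Moles of Ca²⁺: 60,800 g ÷ 147 g/mol = 413.6 mol.
(a) As CaCO₃: 413.6 mol × 100.1 g/mol = 41,400 g.
(a) Rise: 41,400 g / 832,000 L × 1000 = 49.76 mg/L.

(b) Hardness to add: (188 − 91) = 97 mg/L as CaCO₃ × 922,000 L = 89,430 g as CaCO₃.
(b) Moles of Ca²⁺ (1 mol Ca²⁺ ≡ 1 mol CaCO₃): 89,430 / 100.1 g/mol = 893.4 mol.
(b) Mass of CaCl₂: 893.4 × 111 = 99,170 g.

(a) 49.8 ppm; (b) 99.2 kg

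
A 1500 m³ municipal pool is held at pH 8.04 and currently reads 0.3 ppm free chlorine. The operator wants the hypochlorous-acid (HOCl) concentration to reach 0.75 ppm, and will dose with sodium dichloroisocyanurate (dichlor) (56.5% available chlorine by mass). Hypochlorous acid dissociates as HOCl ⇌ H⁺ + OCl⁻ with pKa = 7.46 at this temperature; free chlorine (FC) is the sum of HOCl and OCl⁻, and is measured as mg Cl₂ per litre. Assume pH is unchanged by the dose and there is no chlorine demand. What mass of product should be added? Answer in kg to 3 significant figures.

8.76 kg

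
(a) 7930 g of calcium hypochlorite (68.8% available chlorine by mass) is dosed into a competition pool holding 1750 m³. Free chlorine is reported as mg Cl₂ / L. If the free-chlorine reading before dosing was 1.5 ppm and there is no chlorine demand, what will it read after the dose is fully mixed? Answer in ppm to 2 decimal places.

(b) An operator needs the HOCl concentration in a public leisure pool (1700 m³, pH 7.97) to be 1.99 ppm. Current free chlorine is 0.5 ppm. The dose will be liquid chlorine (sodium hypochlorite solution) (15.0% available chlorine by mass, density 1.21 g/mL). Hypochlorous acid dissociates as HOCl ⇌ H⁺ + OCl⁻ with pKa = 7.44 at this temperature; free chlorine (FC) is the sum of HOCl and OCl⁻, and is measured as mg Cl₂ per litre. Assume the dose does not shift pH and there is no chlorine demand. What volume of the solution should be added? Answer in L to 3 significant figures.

(a) 4.62 ppm; (b) 77.1 L

(a) Volume: 1750 m³ = 1,750,000 L.
(a) Available chlorine delivered: 7930 g × 0.688 = 5456 g as Cl₂.
(a) Concentration rise: 5456 g / 1,750,000 L = 3.118 mg/L = 3.12 ppm.
(a) Final FC: 1.5 + 3.12 = 4.62 ppm.

(b) Volume: 1700 m³ = 1,700,000 L.
(b) [OCl⁻]/[HOCl] = 10^(pH − pKa) = 10^(7.97 − 7.44) = 3.388; fraction as HOCl = 1/(1 + 3.388) = 0.2279.
(b) Free chlorine required for 1.99 ppm HOCl: 1.99 / 0.2279 = 8.733 ppm.
(b) FC to add: 8.733 − 0.5 = 8.233 mg/L as Cl₂.
(b) Cl₂ equivalent: 8.233 mg/L × 1,700,000 L = 14,000 g.
(b) Product at 15.0% available Cl: 14,000 / 0.15 = 93,310 g.
(b) Volume: 93,310 g ÷ 1.21 g/mL = 77,110 mL.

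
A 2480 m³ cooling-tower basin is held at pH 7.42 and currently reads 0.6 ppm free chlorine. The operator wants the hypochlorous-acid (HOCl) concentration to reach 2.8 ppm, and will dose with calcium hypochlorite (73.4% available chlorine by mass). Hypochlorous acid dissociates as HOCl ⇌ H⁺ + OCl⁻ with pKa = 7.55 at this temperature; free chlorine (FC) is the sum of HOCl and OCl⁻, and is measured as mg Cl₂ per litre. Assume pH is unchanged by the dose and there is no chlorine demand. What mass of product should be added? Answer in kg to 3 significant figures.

14.4 kg

Volume: 2480 m³ = 2,480,000 L.
[OCl⁻]/[HOCl] = 10^(pH − pKa) = 10^(7.42 − 7.55) = 0.7413; fraction as HOCl = 1/(1 + 0.7413) = 0.5743.
Free chlorine required for 2.8 ppm HOCl: 2.8 / 0.5743 = 4.876 ppm.
FC to add: 4.876 − 0.6 = 4.276 mg/L as Cl₂.
Cl₂ equivalent: 4.276 mg/L × 2,480,000 L = 10,600 g.
Product at 73.4% available Cl: 10,600 / 0.734 = 14,450 g.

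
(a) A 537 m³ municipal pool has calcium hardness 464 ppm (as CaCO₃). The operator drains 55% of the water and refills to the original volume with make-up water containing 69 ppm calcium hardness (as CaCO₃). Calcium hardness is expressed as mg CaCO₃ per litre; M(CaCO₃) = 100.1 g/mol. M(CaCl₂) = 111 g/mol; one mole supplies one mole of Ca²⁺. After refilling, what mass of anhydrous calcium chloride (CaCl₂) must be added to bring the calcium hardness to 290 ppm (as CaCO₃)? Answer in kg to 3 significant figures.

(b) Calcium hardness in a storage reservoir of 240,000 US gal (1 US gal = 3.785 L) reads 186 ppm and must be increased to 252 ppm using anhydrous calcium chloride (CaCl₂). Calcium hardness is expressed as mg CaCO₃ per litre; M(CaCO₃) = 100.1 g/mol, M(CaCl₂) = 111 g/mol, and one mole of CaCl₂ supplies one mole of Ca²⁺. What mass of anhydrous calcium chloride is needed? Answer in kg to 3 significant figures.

(a) 25.8 kg; (b) 66.5 kg

(a) Volume: 537 m³ = 537,000 L.
(a) After draining 55% and refilling: 464 × 0.45 + 69 × 0.55 = 246.75 ppm.
(a) Deficit to target: 290 − 246.75 = 43.25 mg/L.
(a) As CaCO₃: 43.25 mg/L × 537,000 L = 23,230 g; ÷ 100.1 = 232 mol Ca²⁺.
(a) Mass: 232 × 111 = 25,750 g.

(b) Volume: 240,000 US gal × 3.785 L/gal = 908,400 L.
(b) Hardness to add: (252 − 186) = 66 mg/L as CaCO₃ × 908,400 L = 59,950 g as CaCO₃.
(b) Moles of Ca²⁺ (1 mol Ca²⁺ ≡ 1 mol CaCO₃): 59,950 / 100.1 g/mol = 598.9 mol.
(b) Mass of CaCl₂: 598.9 × 111 = 66,480 g.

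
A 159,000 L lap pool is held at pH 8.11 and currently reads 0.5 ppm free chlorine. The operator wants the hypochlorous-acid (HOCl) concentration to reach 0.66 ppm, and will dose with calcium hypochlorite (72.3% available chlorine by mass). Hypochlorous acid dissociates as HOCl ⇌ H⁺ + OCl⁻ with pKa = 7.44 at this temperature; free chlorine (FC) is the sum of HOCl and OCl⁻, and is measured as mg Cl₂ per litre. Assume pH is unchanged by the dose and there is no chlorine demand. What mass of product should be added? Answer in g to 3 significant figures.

714 g

[OCl⁻]/[HOCl] = 10^(pH − pKa) = 10^(8.11 − 7.44) = 4.677; fraction as HOCl = 1/(1 + 4.677) = 0.1761.
Free chlorine required for 0.66 ppm HOCl: 0.66 / 0.1761 = 3.747 ppm.
FC to add: 3.747 − 0.5 = 3.247 mg/L as Cl₂.
Cl₂ equivalent: 3.247 mg/L × 159,000 L = 516.3 g.
Product at 72.3% available Cl: 516.3 / 0.723 = 714.1 g.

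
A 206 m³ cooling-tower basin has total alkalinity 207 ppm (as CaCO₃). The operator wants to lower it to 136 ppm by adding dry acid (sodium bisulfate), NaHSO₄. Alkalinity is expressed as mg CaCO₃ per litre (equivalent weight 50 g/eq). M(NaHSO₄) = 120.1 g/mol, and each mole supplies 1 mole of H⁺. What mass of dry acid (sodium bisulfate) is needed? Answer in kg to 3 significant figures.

35.1 kg

Volume: 206 m³ = 206,000 L.
Alkalinity to neutralize: (207 − 136) = 71 mg/L as CaCO₃ × 206,000 L = 14,630 g as CaCO₃.
Equivalents of H⁺ required: 14,630 ÷ 50 g/eq = 292.5 eq = 292.5 mol NaHSO₄.
Mass of NaHSO₄: 292.5 × 120.1 = 35,130 g.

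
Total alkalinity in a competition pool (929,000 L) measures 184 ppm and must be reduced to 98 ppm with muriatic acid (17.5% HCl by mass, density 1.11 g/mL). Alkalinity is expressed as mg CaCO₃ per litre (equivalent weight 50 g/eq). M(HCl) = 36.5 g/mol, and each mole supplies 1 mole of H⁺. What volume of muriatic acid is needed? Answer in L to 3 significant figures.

300 L

Alkalinity to neutralize: (184 − 98) = 86 mg/L as CaCO₃ × 929,000 L = 79,890 g as CaCO₃.
Equivalents of H⁺ required: 79,890 ÷ 50 g/eq = 1598 eq = 1598 mol HCl.
Mass of HCl: 1598 × 36.5 = 58,320 g.
Mass of 17.5% solution: 58,320 / 0.175 = 333,300 g.
Volume: 333,300 g ÷ 1.11 g/mL = 300,200 mL.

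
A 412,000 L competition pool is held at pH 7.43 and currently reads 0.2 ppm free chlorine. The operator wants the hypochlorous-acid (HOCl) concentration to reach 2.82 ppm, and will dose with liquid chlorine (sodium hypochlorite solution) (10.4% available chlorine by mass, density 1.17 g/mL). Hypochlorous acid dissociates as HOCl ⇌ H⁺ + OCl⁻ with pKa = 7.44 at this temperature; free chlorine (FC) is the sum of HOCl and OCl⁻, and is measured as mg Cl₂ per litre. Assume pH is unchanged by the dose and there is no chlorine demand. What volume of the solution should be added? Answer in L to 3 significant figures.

[OCl⁻]/[HOCl] = 10^(pH − pKa) = 10^(7.43 − 7.44) = 0.9772; fraction as HOCl = 1/(1 + 0.9772) = 0.5058.
Free chlorine required for 2.82 ppm HOCl: 2.82 / 0.5058 = 5.576 ppm.
FC to add: 5.576 − 0.2 = 5.376 mg/L as Cl₂.
Cl₂ equivalent: 5.376 mg/L × 412,000 L = 2215 g.
Product at 10.4% available Cl: 2215 / 0.104 = 21,300 g.
Volume: 21,300 g ÷ 1.17 g/mL = 18,200 mL.

18.2 L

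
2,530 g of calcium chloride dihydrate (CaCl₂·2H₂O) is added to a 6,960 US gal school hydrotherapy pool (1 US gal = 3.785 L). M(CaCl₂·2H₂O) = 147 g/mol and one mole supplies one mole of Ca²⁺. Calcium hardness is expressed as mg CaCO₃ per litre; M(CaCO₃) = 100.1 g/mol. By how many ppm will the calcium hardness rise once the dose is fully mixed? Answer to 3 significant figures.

65.4 ppm

Volume: 6,960 US gal × 3.785 L/gal = 26,344 L.
Moles of Ca²⁺: 2,530 g ÷ 147 g/mol = 17.21 mol.
As CaCO₃: 17.21 mol × 100.1 g/mol = 1723 g.
Rise: 1723 g / 26,344 L × 1000 = 65.4 mg/L.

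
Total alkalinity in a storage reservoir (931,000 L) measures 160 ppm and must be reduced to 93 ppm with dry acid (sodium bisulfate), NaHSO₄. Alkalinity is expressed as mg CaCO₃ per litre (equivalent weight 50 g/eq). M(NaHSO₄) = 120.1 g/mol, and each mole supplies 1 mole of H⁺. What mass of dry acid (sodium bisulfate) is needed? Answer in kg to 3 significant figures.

Alkalinity to neutralize: (160 − 93) = 67 mg/L as CaCO₃ × 931,000 L = 62,380 g as CaCO₃.
Equivalents of H⁺ required: 62,380 ÷ 50 g/eq = 1248 eq = 1248 mol NaHSO₄.
Mass of NaHSO₄: 1248 × 120.1 = 149,800 g.

150 kg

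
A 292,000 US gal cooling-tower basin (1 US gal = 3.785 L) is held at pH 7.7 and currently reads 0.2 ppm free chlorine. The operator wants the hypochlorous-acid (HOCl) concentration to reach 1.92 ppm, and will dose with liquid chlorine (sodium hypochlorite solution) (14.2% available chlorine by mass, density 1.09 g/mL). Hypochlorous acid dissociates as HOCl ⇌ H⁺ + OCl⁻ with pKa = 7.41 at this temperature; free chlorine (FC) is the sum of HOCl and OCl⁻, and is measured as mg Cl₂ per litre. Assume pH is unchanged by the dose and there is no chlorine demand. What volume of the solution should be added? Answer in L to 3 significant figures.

Volume: 292,000 US gal × 3.785 L/gal = 1,105,220 L.
[OCl⁻]/[HOCl] = 10^(pH − pKa) = 10^(7.7 − 7.41) = 1.95; fraction as HOCl = 1/(1 + 1.95) = 0.339.
Free chlorine required for 1.92 ppm HOCl: 1.92 / 0.339 = 5.664 ppm.
FC to add: 5.664 − 0.2 = 5.464 mg/L as Cl₂.
Cl₂ equivalent: 5.464 mg/L × 1,105,220 L = 6039 g.
Product at 14.2% available Cl: 6039 / 0.142 = 42,530 g.
Volume: 42,530 g ÷ 1.09 g/mL = 39,010 mL.

39.0 L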